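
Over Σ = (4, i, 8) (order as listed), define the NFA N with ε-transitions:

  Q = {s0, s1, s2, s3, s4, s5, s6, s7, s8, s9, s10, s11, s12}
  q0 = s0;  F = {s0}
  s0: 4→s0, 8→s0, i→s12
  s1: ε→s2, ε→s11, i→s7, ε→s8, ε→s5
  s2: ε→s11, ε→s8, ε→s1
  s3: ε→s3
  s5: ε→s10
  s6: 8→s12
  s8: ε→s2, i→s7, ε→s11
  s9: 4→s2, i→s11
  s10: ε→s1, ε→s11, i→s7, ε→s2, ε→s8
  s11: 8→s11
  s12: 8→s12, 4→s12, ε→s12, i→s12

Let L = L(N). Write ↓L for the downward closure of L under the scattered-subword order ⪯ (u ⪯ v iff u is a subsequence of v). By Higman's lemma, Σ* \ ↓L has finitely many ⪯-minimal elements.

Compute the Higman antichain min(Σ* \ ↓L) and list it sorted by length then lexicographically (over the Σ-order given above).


min(Σ*\↓L) = [i].

|Q|=13, |F|=1, |δ|=29 (16 ε).
min D↑ (2 st, q0=0, F={1}): 0:4→0,i→1,8→0 1:4→1,i→1,8→1 (ε-aug+det+¬).
'i': N↓-sim [2, 1] end={s12} ∉↓L; 1/1 deletions ∈↓L.
1 obstructions.


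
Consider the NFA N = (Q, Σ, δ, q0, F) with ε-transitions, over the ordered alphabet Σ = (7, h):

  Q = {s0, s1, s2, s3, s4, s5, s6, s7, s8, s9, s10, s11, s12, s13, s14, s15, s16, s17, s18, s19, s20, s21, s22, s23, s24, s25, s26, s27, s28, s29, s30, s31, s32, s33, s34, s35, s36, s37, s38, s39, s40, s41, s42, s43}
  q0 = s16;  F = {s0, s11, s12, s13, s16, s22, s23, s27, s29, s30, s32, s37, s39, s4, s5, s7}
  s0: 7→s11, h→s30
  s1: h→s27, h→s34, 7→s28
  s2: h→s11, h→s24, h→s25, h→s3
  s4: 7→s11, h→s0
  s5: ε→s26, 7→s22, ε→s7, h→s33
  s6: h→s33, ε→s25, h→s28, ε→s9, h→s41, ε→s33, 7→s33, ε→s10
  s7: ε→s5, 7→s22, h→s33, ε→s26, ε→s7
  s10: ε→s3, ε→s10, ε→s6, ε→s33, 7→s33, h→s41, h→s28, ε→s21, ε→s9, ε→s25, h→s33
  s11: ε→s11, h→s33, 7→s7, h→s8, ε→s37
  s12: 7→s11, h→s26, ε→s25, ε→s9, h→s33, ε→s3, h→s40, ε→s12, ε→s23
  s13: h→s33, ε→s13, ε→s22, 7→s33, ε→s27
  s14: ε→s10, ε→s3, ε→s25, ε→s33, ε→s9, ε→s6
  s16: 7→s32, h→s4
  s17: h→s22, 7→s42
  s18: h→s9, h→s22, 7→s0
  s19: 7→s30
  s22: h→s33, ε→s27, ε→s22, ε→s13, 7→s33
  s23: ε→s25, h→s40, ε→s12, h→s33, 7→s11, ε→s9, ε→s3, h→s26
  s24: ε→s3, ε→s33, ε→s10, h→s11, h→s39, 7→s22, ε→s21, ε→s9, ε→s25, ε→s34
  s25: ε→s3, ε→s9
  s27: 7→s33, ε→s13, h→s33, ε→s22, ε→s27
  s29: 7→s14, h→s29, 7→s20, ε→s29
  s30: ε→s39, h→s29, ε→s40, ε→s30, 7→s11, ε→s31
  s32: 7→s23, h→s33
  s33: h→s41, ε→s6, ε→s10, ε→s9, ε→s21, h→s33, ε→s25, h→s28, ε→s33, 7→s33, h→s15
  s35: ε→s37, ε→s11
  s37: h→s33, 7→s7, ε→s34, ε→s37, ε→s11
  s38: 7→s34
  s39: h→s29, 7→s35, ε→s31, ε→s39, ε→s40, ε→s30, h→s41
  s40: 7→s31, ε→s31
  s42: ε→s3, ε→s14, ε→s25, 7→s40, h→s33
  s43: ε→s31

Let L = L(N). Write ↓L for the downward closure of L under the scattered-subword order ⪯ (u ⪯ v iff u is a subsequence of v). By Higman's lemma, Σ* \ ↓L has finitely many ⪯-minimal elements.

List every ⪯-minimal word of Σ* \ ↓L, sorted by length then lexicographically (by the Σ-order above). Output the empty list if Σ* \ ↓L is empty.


A = [7h, h7777, hhhh7, 777777].

|Q|=44, |F|=16, |δ|=148 (76 ε).
min D↑ (11 st, q0=0, F={4}): 0:7→1,h→2 1:7→3,h→4 2:7→5,h→6 3:7→5,h→4 4:7→4,h→4 5:7→7,h→4 6:7→5,h→8 7:7→9,h→4 8:7→5,h→10 9:7→4,h→4 10:7→4,h→10 [Hopcroft].
'7h': N↓-sim [34, 28, 14] end={s10,s15,s21,s25,s26,s28,s3,s31,s33,s40,s41,s6,…} rej; 2/2 single-dels accept.
'h7777': N↓-sim [34, 30, 24, 16, 13, 10] end={s10,s15,s21,s25,s28,s3,s33,s41,s6,s9} ∉↓L; 5/5 single-dels accept.
'hhhh7': run [34, 30, 29, 28, 14, 12] end={s10,s14,s15,s20,s21,s25,s28,s3,s33,s41,s6,s9} ∉↓L; 5/5 del acc.
'777777': |S_i|=[34, 28, 24, 21, 16, 13, 10] end={s10,s15,s21,s25,s28,s3,s33,s41,s6,s9} ∉↓L; 6/6 del acc.
4 minimals (antichain).


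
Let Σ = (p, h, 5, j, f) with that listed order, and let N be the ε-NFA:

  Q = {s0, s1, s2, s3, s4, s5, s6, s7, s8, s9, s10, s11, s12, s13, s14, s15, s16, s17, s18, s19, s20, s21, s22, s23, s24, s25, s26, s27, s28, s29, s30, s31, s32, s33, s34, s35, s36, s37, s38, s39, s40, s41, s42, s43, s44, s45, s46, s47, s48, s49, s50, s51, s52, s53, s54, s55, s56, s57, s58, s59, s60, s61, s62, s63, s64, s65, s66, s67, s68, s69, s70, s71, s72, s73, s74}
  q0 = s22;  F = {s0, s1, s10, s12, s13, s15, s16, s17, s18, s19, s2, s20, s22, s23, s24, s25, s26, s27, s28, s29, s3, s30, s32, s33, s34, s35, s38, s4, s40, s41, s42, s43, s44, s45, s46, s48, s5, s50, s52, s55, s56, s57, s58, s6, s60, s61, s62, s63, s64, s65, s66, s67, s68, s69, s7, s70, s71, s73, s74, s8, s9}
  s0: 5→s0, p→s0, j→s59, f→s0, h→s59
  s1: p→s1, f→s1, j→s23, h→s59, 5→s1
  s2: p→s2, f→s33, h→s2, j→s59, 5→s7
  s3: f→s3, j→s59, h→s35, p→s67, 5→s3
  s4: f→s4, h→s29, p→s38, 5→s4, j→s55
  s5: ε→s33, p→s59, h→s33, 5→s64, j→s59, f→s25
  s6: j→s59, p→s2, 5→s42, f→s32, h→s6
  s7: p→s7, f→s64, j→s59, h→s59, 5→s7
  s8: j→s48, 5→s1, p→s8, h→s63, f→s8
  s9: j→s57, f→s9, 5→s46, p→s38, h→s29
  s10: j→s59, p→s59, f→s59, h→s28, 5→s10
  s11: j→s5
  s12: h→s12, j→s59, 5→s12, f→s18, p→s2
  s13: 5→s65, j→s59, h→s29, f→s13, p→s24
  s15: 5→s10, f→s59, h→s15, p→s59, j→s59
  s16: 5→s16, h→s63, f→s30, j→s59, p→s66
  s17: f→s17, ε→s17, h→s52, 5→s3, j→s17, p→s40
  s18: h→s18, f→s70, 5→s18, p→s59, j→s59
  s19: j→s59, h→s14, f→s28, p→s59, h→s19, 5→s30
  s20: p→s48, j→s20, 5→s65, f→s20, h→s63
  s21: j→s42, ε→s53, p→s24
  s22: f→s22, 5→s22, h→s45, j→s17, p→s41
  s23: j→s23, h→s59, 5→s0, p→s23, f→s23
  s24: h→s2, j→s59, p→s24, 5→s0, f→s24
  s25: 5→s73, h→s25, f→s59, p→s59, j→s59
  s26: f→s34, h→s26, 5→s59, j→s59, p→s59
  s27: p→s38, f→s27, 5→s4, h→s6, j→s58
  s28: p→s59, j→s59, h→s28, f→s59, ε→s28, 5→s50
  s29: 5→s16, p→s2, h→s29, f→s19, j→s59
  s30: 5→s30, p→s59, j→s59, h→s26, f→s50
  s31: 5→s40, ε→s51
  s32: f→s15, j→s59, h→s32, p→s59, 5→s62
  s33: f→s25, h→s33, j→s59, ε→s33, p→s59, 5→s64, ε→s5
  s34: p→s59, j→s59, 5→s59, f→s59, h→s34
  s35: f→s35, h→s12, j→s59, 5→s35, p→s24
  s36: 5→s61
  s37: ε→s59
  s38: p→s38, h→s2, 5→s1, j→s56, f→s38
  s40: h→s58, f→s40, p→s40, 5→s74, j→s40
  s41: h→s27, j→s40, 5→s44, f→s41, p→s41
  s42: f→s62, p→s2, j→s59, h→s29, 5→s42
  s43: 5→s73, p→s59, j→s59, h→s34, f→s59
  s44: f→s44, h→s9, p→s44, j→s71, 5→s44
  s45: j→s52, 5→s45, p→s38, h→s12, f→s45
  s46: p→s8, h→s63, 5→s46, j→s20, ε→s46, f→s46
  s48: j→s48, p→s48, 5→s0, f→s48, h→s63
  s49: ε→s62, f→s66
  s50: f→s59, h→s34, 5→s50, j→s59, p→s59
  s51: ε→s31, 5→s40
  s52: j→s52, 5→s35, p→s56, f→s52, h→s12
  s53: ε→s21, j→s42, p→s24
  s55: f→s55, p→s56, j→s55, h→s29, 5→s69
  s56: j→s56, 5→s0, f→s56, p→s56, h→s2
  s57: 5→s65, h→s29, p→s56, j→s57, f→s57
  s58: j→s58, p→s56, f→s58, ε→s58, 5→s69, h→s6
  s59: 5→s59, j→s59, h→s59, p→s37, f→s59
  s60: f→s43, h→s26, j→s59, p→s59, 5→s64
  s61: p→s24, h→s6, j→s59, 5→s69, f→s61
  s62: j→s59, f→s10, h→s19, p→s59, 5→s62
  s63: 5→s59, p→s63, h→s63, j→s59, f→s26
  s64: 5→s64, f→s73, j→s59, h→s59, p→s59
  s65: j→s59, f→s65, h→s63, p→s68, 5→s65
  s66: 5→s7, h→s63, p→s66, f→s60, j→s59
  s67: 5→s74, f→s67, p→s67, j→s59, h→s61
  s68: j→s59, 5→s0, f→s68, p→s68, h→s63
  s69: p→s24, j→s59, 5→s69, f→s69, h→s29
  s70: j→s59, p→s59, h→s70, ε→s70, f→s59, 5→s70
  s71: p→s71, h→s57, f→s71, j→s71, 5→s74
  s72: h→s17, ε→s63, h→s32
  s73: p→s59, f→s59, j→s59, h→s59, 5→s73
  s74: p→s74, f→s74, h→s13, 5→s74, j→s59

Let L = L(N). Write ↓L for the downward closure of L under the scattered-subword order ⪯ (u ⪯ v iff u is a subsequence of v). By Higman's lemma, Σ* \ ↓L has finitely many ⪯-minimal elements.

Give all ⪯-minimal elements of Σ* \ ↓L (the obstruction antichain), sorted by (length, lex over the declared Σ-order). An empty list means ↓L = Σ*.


|Q|=75, |F|=61, |δ|=337 (15 ε).
min D↑ (61 st, q0=0, F={20}): 0:p→1,h→2,5→0,j→3,f→0 1:p→1,h→4,5→5,j→6,f→1 2:p→7,h→8,5→2,j→9,f→2 3:p→6,h→9,5→10,j→3,f→3 4:p→7,h→11,5→12,j→13,f→4 5:p→5,h→14,5→5,j→15,f→5 6:p→6,h→13,5→16,j→6,f→6 7:p→7,h→17,5→18,j→19,f→7 8:p→17,h→8,5→8,j→20,f→21 9:p→19,h→8,5→22,j→9,f→9 10:p→23,h→22,5→10,j→20,f→10 11:p→17,h→11,5→24,j→20,f→25 12:p→7,h→26,5→12,j→27,f→12 13:p→19,h→11,5→28,j→13,f→13 14:p→7,h→26,5→29,j→30,f→14 15:p→15,h→30,5→16,j→15,f→15 16:p→16,h→31,5→16,j→20,f→16 17:p→17,h→17,5→32,j→20,f→33 18:p→18,h→20,5→18,j→34,f→18 19:p→19,h→17,5→35,j→19,f→19 20:p→20,h→20,5→20,j→20,f→20 21:p→20,h→21,5→21,j→20,f→36 22:p→37,h→8,5→22,j→20,f→22 23:p→23,h→38,5→16,j→20,f→23 24:p→17,h→26,5→24,j→20,f→39 25:p→20,h→25,5→39,j→20,f→40 26:p→17,h→26,5→41,j→20,f→42 27:p→19,h→26,5→28,j→27,f→27 28:p→37,h→26,5→28,j→20,f→28 29:p→43,h→44,5→29,j→45,f→29 30:p→19,h→26,5→46,j→30,f→30 31:p→37,h→26,5→46,j→20,f→31 32:p→32,h→20,5→32,j→20,f→47 33:p→20,h→33,5→47,j→20,f→48 34:p→34,h→20,5→35,j→34,f→34 35:p→35,h→20,5→35,j→20,f→35 36:p→20,h→36,5→36,j→20,f→20 37:p→37,h→17,5→35,j→20,f→37 38:p→37,h→11,5→28,j→20,f→38 39:p→20,h→42,5→39,j→20,f→49 40:p→20,h→40,5→49,j→20,f→20 41:p→50,h→44,5→41,j→20,f→51 42:p→20,h→42,5→51,j→20,f→52 43:p→43,h→44,5→18,j→53,f→43 44:p→44,h→44,5→20,j→20,f→54 45:p→53,h→44,5→46,j→45,f→45 46:p→55,h→44,5→46,j→20,f→46 47:p→20,h→20,5→47,j→20,f→56 48:p→20,h→48,5→56,j→20,f→20 49:p→20,h→52,5→49,j→20,f→20 50:p→50,h→44,5→32,j→20,f→57 51:p→20,h→54,5→51,j→20,f→58 52:p→20,h→52,5→58,j→20,f→20 53:p→53,h→44,5→35,j→53,f→53 54:p→20,h→54,5→20,j→20,f→59 55:p→55,h→44,5→35,j→20,f→55 56:p→20,h→20,5→56,j→20,f→20 57:p→20,h→54,5→47,j→20,f→60 58:p→20,h→59,5→58,j→20,f→20 59:p→20,h→59,5→20,j→20,f→20 60:p→20,h→59,5→56,j→20,f→20 [Hopcroft].
'hhj': run [64, 55, 31, 2] end={s37,s59} ∉↓L; 3/3 deletions ∈↓L.
'j5j': run [64, 53, 42, 2] end={s37,s59} — reject; 3/3 del acc.
'hp5h': |S_i|=[64, 55, 24, 8, 2] end={s37,s59} rej; 4/4 del acc.
'hhfp': N↓-sim [64, 55, 31, 22, 2] end={s37,s59} rej; 4/4 single-dels accept.
'hhfff': run [64, 55, 31, 22, 11, 2] end={s37,s59} ∉↓L; 5/5 del acc.
'p5h5h5': N↓-sim [64, 55, 46, 37, 23, 5, 2] end={s37,s59} ∉↓L; 6/6 del acc.
6 minimals (antichain).

Antichain: [hhj, j5j, hp5h, hhfp, hhfff, p5h5h5].


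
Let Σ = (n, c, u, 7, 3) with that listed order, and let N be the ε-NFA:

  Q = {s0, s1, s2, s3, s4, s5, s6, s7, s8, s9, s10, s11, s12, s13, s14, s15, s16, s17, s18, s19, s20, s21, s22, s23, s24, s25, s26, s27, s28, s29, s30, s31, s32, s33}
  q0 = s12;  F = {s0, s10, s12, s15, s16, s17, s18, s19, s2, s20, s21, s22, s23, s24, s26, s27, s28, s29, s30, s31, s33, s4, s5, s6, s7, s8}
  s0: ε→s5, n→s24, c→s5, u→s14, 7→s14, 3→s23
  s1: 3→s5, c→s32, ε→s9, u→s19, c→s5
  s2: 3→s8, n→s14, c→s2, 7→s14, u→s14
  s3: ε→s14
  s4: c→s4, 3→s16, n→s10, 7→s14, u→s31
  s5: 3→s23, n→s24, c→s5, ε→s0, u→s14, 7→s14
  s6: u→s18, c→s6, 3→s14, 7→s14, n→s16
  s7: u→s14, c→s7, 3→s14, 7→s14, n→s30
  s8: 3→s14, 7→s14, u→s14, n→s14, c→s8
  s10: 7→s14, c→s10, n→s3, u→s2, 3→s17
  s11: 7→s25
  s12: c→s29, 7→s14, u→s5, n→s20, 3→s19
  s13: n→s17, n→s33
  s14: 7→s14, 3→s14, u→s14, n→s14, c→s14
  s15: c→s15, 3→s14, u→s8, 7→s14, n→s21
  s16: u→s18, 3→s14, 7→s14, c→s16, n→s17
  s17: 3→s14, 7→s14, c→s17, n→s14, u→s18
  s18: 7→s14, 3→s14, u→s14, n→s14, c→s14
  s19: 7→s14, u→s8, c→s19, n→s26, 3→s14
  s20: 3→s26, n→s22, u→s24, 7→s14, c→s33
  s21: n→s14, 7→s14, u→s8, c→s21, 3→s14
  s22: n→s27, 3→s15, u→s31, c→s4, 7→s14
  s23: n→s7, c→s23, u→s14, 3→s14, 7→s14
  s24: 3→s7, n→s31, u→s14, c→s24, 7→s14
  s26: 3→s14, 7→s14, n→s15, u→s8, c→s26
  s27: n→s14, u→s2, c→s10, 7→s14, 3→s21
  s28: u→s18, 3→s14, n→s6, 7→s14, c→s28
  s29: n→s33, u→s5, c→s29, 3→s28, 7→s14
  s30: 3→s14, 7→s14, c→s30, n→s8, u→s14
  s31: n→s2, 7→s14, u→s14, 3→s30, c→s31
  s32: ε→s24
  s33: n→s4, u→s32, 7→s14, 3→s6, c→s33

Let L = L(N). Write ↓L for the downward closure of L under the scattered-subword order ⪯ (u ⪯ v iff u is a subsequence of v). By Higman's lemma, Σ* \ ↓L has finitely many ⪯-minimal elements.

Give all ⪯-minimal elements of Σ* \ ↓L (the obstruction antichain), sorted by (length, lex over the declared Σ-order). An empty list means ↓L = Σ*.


|Q|=34, |F|=26, |δ|=147 (5 ε).
min D↑ (26 st, q0=0, F={4}): 0:n→1,c→2,u→3,7→4,3→5 1:n→6,c→7,u→8,7→4,3→9 2:n→7,c→2,u→3,7→4,3→10 3:n→8,c→3,u→4,7→4,3→11 4:n→4,c→4,u→4,7→4,3→4 5:n→9,c→5,u→12,7→4,3→4 6:n→13,c→14,u→15,7→4,3→16 7:n→14,c→7,u→8,7→4,3→17 8:n→15,c→8,u→4,7→4,3→18 9:n→16,c→9,u→12,7→4,3→4 10:n→17,c→10,u→19,7→4,3→4 11:n→18,c→11,u→4,7→4,3→4 12:n→4,c→12,u→4,7→4,3→4 13:n→4,c→20,u→21,7→4,3→22 14:n→20,c→14,u→15,7→4,3→23 15:n→21,c→15,u→4,7→4,3→24 16:n→22,c→16,u→12,7→4,3→4 17:n→23,c→17,u→19,7→4,3→4 18:n→24,c→18,u→4,7→4,3→4 19:n→4,c→4,u→4,7→4,3→4 20:n→4,c→20,u→21,7→4,3→25 21:n→4,c→21,u→4,7→4,3→12 22:n→4,c→22,u→12,7→4,3→4 23:n→25,c→23,u→19,7→4,3→4 24:n→12,c→24,u→4,7→4,3→4 25:n→4,c→25,u→19,7→4,3→4 (ε-aug+det+¬).
'7': N↓-sim [29, 1] end={s14} ∉↓L; 1/1 single-dels accept.
'uu': run [29, 12, 1] end={s14} rej; 2/2 single-dels accept.
'33': |S_i|=[29, 14, 1] end={s14} ∉↓L; 2/2 deletions ∈↓L.
'3un': N↓-sim [29, 14, 3, 1] end={s14} ∉↓L; 3/3 single-dels accept.
'nnnn': run [29, 22, 15, 9, 2] end={s14,s3} ∉↓L; 4/4 single-dels accept.
'c3uc': run [29, 25, 10, 2, 1] end={s14} rej; 4/4 del acc.
6 minimals (antichain).

A = [7, uu, 33, 3un, nnnn, c3uc].


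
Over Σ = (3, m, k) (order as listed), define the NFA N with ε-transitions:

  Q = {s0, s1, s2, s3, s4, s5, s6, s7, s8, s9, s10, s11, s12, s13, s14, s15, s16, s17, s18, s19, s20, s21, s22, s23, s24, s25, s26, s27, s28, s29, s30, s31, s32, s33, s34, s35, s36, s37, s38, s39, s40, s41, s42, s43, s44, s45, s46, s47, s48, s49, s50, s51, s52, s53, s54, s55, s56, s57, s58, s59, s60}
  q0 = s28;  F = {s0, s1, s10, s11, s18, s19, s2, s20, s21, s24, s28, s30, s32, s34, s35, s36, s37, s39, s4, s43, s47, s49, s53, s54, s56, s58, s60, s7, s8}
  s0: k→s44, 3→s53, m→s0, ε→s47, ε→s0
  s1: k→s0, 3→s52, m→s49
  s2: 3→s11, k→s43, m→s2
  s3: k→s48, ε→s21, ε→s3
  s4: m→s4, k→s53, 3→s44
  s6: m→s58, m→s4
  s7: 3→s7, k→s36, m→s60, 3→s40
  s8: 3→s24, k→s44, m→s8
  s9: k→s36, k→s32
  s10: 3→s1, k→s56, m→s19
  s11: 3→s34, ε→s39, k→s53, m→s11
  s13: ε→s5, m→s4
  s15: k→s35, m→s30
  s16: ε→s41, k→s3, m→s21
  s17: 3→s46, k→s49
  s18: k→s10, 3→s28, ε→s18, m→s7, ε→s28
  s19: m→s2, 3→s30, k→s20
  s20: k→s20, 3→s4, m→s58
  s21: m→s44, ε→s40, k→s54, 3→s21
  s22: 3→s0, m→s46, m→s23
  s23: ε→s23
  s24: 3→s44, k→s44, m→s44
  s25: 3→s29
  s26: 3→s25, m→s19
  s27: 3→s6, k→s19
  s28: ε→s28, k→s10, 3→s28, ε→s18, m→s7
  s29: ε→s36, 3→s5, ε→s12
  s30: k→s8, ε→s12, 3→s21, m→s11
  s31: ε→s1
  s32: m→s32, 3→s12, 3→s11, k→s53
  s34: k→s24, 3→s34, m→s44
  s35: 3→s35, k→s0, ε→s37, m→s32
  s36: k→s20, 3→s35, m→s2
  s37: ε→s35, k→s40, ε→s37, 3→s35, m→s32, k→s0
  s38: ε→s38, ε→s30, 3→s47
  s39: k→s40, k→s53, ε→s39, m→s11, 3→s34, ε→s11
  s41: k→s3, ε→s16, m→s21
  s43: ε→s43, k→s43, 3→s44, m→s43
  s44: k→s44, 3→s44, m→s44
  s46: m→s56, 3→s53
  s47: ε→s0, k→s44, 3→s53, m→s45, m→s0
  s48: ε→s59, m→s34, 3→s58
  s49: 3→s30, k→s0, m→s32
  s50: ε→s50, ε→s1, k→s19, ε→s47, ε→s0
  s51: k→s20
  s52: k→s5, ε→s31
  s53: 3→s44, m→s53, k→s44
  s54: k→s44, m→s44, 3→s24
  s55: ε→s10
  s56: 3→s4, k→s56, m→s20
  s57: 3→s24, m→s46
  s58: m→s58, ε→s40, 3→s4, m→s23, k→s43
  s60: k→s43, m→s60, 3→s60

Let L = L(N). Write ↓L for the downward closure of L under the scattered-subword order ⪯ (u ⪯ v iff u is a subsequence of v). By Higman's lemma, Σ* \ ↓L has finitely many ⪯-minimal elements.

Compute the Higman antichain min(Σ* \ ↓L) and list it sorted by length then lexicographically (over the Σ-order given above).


|Q|=61, |F|=29, |δ|=164 (35 ε).
min D↑ (26 st, q0=0, F={16}): 0:3→0,m→1,k→2 1:3→1,m→3,k→4 2:3→5,m→6,k→7 3:3→3,m→3,k→8 4:3→9,m→10,k→11 5:3→5,m→12,k→13 6:3→14,m→10,k→11 7:3→15,m→11,k→7 8:3→16,m→8,k→8 9:3→9,m→17,k→13 10:3→18,m→10,k→8 11:3→15,m→19,k→11 12:3→14,m→17,k→13 13:3→20,m→13,k→16 14:3→21,m→18,k→22 15:3→16,m→15,k→20 16:3→16,m→16,k→16 17:3→18,m→17,k→20 18:3→23,m→18,k→20 19:3→15,m→19,k→8 20:3→16,m→20,k→16 21:3→21,m→16,k→24 22:3→25,m→22,k→16 23:3→23,m→16,k→25 24:3→25,m→16,k→16 25:3→16,m→16,k→16 [Hopcroft].
'mmk3': N↓-sim [37, 29, 19, 5, 1] end={s44} rej; 4/4 single-dels accept.
'k3kk': N↓-sim [37, 33, 24, 10, 1] end={s44} — reject; 4/4 single-dels accept.
'kk33': |S_i|=[37, 33, 16, 4, 1] end={s44} rej; 4/4 single-dels accept.
'km33m': |S_i|=[37, 33, 24, 13, 6, 1] end={s44} rej; 5/5 del acc.
4 minimals (antichain).

min(Σ*\↓L) = [mmk3, k3kk, kk33, km33m].


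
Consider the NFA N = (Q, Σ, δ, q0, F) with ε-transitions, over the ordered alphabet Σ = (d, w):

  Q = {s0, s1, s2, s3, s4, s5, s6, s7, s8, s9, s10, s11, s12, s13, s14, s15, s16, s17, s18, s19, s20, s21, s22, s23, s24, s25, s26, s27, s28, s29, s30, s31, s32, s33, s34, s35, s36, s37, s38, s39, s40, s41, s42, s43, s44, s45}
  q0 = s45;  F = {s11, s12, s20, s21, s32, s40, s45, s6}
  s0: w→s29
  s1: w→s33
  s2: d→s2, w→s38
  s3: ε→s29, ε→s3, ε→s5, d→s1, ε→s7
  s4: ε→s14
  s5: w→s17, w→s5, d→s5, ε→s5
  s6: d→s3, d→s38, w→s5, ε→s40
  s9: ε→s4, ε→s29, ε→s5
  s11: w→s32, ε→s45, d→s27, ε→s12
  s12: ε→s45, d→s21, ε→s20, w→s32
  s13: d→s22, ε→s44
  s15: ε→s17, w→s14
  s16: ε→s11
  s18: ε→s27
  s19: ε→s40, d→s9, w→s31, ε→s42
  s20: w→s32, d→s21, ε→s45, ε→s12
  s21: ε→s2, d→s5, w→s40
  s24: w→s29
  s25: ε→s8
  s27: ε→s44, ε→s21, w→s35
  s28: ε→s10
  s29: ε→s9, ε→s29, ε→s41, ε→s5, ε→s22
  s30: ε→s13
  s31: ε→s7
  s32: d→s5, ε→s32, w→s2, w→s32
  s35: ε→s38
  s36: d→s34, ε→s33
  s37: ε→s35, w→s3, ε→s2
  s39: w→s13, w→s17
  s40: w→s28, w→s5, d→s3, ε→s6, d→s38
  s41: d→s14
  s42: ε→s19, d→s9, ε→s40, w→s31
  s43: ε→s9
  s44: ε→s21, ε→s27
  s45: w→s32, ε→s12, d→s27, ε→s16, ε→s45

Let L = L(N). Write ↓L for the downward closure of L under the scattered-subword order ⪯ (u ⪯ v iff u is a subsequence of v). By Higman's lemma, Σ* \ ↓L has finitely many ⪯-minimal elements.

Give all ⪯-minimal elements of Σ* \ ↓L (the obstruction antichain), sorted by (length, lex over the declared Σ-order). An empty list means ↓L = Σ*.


Antichain: [dd, wd, dww].

|Q|=46, |F|=8, |δ|=89 (48 ε).
min D↑ (5 st, q0=0, F={3}): 0:d→1,w→2 1:d→3,w→4 2:d→3,w→2 3:d→3,w→3 4:d→3,w→3.
'dd': run [28, 22, 14] end={s1,s14,s17,s2,s22,s29,s3,s33,s38,s4,s41,s5,…} — reject; 2/2 deletions ∈↓L.
'wd': N↓-sim [28, 20, 14] end={s1,s14,s17,s2,s22,s29,s3,s33,s38,s4,s41,s5,…} — reject; 2/2 del acc.
'dww': N↓-sim [28, 22, 18, 5] end={s10,s17,s28,s33,s5} ∉↓L; 3/3 single-dels accept.
3 words, ⪯-incomp.


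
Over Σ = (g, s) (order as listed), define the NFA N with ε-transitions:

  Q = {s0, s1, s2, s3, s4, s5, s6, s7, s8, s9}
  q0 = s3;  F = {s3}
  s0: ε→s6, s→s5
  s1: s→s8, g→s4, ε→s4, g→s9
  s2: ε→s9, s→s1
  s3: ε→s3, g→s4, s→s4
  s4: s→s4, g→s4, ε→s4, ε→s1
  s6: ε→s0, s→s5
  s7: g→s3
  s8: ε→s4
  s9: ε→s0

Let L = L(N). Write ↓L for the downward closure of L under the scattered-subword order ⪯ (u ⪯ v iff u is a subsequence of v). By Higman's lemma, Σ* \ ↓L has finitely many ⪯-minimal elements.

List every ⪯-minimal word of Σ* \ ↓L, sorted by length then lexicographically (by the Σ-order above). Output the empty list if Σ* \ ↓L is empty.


Antichain: [g, s].

|Q|=10, |F|=1, |δ|=20 (9 ε).
min D↑ (2 st, q0=0, F={1}): 0:g→1,s→1 1:g→1,s→1 [Hopcroft].
'g': N↓-sim [8, 7] end={s0,s1,s4,s5,s6,s8,s9} ∉↓L; 1/1 deletions ∈↓L.
's': run [8, 7] end={s0,s1,s4,s5,s6,s8,s9} rej; 1/1 del acc.
2 minimals (antichain).


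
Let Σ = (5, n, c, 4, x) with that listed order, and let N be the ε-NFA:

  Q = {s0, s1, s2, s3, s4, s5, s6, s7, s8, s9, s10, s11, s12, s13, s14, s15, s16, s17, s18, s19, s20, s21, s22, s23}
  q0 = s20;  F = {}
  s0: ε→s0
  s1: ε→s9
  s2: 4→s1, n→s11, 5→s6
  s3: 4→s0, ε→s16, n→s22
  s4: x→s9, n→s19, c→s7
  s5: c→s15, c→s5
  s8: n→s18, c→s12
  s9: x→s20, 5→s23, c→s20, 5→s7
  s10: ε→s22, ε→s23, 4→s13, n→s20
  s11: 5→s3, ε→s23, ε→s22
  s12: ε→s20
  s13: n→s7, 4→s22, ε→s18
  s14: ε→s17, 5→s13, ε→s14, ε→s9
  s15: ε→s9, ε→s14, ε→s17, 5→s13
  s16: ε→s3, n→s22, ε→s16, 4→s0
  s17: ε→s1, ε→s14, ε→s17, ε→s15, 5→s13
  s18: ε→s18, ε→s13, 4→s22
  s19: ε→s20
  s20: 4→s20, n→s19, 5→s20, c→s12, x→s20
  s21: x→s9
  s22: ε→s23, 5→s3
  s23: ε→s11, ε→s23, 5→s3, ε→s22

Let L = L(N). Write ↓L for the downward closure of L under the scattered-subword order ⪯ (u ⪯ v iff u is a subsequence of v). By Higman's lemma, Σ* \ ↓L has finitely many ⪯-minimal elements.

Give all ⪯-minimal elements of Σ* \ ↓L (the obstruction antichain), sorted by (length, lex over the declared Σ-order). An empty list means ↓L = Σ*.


|Q|=24, |F|=0, |δ|=63 (28 ε).
min D↑ (1 st, q0=0, F={0}): 0:5→0,n→0,c→0,4→0,x→0 (ε-aug+det+¬).
ε ∈ L(D↑) — L = ∅.

Antichain: [ε].


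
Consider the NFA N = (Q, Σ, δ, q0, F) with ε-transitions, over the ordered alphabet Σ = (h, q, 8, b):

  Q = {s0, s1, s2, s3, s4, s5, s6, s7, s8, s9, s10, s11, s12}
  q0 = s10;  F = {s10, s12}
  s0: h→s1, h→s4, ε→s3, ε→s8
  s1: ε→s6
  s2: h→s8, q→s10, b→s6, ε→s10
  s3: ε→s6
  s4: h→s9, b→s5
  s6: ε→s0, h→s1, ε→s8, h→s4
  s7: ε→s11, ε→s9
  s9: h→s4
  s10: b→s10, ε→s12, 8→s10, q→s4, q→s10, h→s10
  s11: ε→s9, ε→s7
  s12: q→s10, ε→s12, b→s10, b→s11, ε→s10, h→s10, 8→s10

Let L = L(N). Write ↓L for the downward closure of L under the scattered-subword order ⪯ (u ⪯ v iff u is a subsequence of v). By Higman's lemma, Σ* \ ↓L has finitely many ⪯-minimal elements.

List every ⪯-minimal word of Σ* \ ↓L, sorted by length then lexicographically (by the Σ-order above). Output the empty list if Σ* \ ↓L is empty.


|Q|=13, |F|=2, |δ|=34 (14 ε).
min D↑ (1 st, q0=0, F={}): 0:h→0,q→0,8→0,b→0 [Hopcroft].
L(D↑) = ∅ ⇒ ↓L = Σ*.

min(Σ*\↓L) = [].


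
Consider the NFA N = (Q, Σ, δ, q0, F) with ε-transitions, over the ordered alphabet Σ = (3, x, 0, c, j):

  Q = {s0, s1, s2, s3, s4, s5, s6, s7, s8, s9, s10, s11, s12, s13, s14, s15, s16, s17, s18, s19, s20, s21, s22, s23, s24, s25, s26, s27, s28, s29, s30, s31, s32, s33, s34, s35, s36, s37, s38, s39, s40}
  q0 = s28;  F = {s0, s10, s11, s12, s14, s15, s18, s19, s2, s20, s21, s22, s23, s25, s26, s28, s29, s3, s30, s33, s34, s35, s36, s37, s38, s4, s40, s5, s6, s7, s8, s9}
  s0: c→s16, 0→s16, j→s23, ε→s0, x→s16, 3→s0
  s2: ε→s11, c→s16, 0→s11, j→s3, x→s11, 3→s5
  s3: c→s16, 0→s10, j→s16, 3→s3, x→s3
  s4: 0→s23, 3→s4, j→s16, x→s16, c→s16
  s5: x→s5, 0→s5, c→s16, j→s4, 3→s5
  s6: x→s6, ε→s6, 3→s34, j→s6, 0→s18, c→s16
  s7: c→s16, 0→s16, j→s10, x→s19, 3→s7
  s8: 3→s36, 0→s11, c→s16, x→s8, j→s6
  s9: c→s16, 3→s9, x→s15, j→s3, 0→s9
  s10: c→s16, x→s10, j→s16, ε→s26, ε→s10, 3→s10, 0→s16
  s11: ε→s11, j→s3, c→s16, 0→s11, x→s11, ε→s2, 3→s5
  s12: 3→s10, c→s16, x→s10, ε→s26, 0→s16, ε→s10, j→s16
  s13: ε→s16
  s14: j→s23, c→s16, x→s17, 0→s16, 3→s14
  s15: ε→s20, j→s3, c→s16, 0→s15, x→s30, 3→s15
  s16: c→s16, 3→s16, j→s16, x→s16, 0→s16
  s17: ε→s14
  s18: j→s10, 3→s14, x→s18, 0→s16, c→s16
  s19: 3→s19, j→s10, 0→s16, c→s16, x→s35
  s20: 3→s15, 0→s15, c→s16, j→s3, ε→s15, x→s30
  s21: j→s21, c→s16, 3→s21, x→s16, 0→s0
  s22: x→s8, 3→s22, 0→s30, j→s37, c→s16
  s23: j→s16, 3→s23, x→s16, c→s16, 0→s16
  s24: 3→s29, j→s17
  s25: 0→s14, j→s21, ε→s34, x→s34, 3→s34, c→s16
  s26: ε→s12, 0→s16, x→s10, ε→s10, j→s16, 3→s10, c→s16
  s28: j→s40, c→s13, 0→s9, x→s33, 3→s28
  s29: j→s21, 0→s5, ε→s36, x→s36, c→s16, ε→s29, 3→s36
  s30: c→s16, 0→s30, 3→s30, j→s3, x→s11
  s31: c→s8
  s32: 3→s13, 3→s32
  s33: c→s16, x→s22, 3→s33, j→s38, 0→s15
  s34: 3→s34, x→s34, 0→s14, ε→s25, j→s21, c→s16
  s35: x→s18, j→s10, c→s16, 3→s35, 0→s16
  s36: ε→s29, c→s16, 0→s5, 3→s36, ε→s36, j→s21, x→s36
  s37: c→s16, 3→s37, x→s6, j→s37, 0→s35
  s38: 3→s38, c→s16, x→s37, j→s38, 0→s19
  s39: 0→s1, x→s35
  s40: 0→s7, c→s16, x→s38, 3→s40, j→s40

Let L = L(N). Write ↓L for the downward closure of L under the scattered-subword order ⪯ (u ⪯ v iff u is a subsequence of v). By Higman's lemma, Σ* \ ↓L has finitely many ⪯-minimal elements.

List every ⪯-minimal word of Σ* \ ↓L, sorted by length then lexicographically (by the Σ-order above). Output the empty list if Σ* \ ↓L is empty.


|Q|=41, |F|=32, |δ|=193 (21 ε).
min D↑ (27 st, q0=0, F={3}): 0:3→0,x→1,0→2,c→3,j→4 1:3→1,x→5,0→6,c→3,j→7 2:3→2,x→6,0→2,c→3,j→8 3:3→3,x→3,0→3,c→3,j→3 4:3→4,x→7,0→9,c→3,j→4 5:3→5,x→10,0→11,c→3,j→12 6:3→6,x→11,0→6,c→3,j→8 7:3→7,x→12,0→13,c→3,j→7 8:3→8,x→8,0→14,c→3,j→3 9:3→9,x→13,0→3,c→3,j→14 10:3→15,x→10,0→16,c→3,j→17 11:3→11,x→16,0→11,c→3,j→8 12:3→12,x→17,0→18,c→3,j→12 13:3→13,x→18,0→3,c→3,j→14 14:3→14,x→14,0→3,c→3,j→3 15:3→15,x→15,0→19,c→3,j→20 16:3→19,x→16,0→16,c→3,j→8 17:3→21,x→17,0→22,c→3,j→17 18:3→18,x→22,0→3,c→3,j→14 19:3→19,x→19,0→19,c→3,j→23 20:3→20,x→3,0→24,c→3,j→20 21:3→21,x→21,0→25,c→3,j→20 22:3→25,x→22,0→3,c→3,j→14 23:3→23,x→3,0→26,c→3,j→3 24:3→24,x→3,0→3,c→3,j→26 25:3→25,x→25,0→3,c→3,j→26 26:3→26,x→3,0→3,c→3,j→3 [Hopcroft].
'c': N↓-sim [35, 2] end={s13,s16} rej; 1/1 del acc.
'0jj': run [35, 21, 7, 1] end={s16} — reject; 3/3 single-dels accept.
'j00': run [35, 21, 12, 1] end={s16} ∉↓L; 3/3 del acc.
'xxx3jx': run [35, 30, 25, 21, 16, 5, 1] end={s16} ∉↓L; 6/6 deletions ∈↓L.
4 obstructions.

Antichain: [c, 0jj, j00, xxx3jx].


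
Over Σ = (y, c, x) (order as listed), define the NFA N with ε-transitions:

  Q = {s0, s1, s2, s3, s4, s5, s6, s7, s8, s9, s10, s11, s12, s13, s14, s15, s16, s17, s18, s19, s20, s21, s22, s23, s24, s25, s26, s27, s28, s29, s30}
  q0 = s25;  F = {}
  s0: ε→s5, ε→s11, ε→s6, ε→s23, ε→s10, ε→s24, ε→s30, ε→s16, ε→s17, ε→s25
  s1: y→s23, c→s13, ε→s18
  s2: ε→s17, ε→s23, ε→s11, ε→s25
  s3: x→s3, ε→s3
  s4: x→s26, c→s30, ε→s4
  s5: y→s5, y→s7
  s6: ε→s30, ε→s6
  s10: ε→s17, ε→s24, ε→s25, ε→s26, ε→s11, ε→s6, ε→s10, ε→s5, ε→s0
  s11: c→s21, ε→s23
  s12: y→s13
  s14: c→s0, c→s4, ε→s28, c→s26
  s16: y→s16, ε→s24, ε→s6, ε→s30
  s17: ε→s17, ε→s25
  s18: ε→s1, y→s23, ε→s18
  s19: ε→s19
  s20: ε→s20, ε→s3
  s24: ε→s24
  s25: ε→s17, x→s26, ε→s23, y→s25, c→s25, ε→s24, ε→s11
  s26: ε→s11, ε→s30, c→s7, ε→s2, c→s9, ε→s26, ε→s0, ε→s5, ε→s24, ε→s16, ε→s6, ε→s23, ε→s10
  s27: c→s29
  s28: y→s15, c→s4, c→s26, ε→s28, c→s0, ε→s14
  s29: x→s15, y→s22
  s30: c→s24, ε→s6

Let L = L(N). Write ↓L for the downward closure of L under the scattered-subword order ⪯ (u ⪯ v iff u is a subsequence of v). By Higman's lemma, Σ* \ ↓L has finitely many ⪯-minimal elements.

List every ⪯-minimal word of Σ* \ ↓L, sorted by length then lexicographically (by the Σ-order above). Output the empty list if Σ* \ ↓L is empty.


A = [ε].

|Q|=31, |F|=0, |δ|=86 (59 ε).
min D↑ (1 st, q0=0, F={0}): 0:y→0,c→0,x→0.
ε ∈ L(D↑) — L = ∅.


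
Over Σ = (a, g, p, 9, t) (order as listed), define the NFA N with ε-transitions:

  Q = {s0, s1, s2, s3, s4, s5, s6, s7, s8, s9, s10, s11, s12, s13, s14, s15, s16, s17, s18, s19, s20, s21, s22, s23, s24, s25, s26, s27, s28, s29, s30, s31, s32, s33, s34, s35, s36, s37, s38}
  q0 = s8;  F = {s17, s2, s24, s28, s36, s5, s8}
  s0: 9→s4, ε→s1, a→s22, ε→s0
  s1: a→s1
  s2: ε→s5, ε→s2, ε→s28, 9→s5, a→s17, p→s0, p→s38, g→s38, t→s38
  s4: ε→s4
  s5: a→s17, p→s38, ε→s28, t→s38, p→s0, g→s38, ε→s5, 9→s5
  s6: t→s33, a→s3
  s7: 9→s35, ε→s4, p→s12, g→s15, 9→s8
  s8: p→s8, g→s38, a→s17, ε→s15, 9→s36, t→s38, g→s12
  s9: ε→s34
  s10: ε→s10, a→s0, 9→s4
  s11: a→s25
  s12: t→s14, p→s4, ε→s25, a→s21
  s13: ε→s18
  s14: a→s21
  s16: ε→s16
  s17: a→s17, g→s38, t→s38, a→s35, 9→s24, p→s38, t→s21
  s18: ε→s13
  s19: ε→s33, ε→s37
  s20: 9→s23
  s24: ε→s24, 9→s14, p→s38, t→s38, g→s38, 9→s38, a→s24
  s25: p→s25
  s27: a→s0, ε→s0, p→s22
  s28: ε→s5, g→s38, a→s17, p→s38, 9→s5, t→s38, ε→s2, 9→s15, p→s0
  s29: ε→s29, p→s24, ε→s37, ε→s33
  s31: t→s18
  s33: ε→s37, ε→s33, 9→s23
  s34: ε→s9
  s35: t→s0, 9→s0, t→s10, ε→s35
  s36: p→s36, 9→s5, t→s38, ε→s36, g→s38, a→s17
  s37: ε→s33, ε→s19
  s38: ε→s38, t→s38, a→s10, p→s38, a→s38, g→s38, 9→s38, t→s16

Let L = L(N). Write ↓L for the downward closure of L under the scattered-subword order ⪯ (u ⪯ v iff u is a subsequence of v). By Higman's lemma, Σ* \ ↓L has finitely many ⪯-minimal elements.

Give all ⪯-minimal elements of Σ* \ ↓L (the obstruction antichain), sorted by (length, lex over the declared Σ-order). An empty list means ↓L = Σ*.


A = [g, t, ap, a99, 99p].

|Q|=39, |F|=7, |δ|=109 (33 ε).
min D↑ (6 st, q0=0, F={2}): 0:a→1,g→2,p→0,9→3,t→2 1:a→1,g→2,p→2,9→4,t→2 2:a→2,g→2,p→2,9→2,t→2 3:a→1,g→2,p→3,9→5,t→2 4:a→4,g→2,p→2,9→2,t→2 5:a→1,g→2,p→2,9→5,t→2 [Hopcroft].
'g': N↓-sim [20, 11] end={s0,s1,s10,s12,s14,s16,s21,s22,s25,s38,s4} — reject; 1/1 deletions ∈↓L.
't': |S_i|=[20, 9] end={s0,s1,s10,s14,s16,s21,s22,s38,s4} rej; 1/1 deletions ∈↓L.
'ap': run [20, 12, 7] end={s0,s1,s10,s16,s22,s38,s4} ∉↓L; 2/2 del acc.
'a99': |S_i|=[20, 12, 10, 9] end={s0,s1,s10,s14,s16,s21,s22,s38,s4} rej; 3/3 single-dels accept.
'99p': N↓-sim [20, 17, 16, 7] end={s0,s1,s10,s16,s22,s38,s4} — reject; 3/3 deletions ∈↓L.
5 words, ⪯-incomp.


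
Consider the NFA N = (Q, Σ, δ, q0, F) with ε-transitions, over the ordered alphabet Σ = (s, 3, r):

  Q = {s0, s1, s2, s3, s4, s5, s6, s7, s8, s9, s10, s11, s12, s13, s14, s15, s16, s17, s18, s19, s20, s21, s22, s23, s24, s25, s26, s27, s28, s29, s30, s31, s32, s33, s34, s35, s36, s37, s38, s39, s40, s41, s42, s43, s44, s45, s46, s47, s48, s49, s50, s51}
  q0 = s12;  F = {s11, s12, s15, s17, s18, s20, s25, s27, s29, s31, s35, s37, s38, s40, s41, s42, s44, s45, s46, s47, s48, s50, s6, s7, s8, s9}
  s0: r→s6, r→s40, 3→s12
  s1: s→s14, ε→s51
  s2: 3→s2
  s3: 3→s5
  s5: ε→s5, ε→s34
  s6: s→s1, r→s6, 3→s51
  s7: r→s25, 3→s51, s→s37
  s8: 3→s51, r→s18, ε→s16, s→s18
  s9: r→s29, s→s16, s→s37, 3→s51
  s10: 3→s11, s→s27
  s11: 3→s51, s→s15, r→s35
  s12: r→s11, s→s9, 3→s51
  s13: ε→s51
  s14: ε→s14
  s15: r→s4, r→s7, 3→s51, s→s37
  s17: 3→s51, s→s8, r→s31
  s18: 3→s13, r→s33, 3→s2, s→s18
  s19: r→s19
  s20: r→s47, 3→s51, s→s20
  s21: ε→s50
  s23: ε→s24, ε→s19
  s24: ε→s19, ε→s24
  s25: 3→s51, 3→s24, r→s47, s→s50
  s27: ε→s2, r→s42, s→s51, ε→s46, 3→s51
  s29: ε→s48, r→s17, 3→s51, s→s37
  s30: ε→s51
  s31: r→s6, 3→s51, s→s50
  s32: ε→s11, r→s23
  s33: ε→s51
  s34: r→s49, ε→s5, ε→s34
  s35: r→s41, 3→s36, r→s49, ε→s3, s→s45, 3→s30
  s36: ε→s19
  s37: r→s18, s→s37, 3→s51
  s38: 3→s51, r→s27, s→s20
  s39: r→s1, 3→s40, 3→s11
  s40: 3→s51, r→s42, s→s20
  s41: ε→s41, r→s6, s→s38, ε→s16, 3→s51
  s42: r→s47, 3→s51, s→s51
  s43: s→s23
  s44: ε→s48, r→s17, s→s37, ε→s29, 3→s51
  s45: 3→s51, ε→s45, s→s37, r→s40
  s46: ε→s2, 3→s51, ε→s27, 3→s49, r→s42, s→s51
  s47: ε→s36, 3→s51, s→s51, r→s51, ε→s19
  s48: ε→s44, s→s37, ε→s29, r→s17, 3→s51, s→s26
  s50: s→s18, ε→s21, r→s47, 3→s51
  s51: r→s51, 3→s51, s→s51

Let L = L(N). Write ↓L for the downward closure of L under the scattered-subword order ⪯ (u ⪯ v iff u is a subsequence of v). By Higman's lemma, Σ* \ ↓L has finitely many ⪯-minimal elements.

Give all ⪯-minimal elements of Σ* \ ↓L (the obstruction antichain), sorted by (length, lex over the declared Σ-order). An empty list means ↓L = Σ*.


min(Σ*\↓L) = [3, ssrr, rrrrs, srrssr, rsrrrr].

|Q|=52, |F|=26, |δ|=137 (33 ε).
min D↑ (24 st, q0=0, F={2}): 0:s→1,3→2,r→3 1:s→4,3→2,r→5 2:s→2,3→2,r→2 3:s→6,3→2,r→7 4:s→4,3→2,r→8 5:s→4,3→2,r→9 6:s→4,3→2,r→10 7:s→11,3→2,r→12 8:s→8,3→2,r→2 9:s→13,3→2,r→14 10:s→4,3→2,r→15 11:s→4,3→2,r→16 12:s→17,3→2,r→18 13:s→8,3→2,r→8 14:s→19,3→2,r→18 15:s→19,3→2,r→20 16:s→21,3→2,r→22 17:s→21,3→2,r→23 18:s→2,3→2,r→18 19:s→8,3→2,r→20 20:s→2,3→2,r→2 21:s→21,3→2,r→20 22:s→2,3→2,r→20 23:s→2,3→2,r→22 [Hopcroft].
'3': run [44, 10] end={s13,s19,s2,s24,s30,s34,s36,s49,s5,s51} rej; 1/1 single-dels accept.
'ssrr': run [44, 36, 17, 8, 3] end={s19,s33,s51} rej; 4/4 del acc.
'rrrrs': |S_i|=[44, 42, 36, 25, 13, 3] end={s1,s14,s51} ∉↓L; 5/5 single-dels accept.
'srrssr': |S_i|=[44, 36, 32, 20, 14, 6, 2] end={s33,s51} ∉↓L; 6/6 single-dels accept.
'rsrrrr': |S_i|=[44, 42, 29, 21, 13, 5, 2] end={s19,s51} rej; 6/6 deletions ∈↓L.
5 obstructions.


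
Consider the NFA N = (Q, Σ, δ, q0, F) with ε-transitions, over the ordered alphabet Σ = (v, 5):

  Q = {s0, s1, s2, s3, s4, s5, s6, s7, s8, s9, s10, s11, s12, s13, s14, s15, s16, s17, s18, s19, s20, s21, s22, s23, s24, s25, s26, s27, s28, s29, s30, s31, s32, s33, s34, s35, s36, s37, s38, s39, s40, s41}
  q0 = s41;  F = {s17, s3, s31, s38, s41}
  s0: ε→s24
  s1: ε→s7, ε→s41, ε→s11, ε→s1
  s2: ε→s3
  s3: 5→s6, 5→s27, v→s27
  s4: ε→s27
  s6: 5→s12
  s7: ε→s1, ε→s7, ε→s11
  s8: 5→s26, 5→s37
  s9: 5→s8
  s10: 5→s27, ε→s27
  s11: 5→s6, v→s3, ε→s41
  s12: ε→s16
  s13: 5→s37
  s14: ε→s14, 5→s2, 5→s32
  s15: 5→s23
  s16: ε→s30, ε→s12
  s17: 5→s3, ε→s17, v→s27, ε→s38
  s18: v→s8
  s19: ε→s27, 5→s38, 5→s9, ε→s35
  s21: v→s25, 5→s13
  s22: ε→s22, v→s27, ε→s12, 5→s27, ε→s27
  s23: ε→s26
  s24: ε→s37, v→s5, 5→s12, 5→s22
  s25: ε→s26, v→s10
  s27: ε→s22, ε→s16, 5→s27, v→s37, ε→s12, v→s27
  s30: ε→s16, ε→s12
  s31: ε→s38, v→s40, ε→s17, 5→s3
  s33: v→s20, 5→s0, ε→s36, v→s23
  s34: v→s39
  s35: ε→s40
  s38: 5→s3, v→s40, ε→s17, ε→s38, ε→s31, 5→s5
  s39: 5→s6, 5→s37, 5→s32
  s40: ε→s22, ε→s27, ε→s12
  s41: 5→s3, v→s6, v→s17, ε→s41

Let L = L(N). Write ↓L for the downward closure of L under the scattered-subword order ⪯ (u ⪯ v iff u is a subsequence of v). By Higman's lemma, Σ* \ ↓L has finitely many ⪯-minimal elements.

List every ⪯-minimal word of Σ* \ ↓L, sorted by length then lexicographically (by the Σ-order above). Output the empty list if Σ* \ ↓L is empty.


|Q|=42, |F|=5, |δ|=87 (42 ε).
min D↑ (4 st, q0=0, F={3}): 0:v→1,5→2 1:v→3,5→2 2:v→3,5→3 3:v→3,5→3 [Hopcroft].
'vv': N↓-sim [14, 13, 7] end={s12,s16,s22,s27,s30,s37,s40} — reject; 2/2 del acc.
'5v': |S_i|=[14, 9, 6] end={s12,s16,s22,s27,s30,s37} rej; 2/2 single-dels accept.
'55': |S_i|=[14, 9, 7] end={s12,s16,s22,s27,s30,s37,s6} — reject; 2/2 single-dels accept.
3 obstructions.

A = [vv, 5v, 55].


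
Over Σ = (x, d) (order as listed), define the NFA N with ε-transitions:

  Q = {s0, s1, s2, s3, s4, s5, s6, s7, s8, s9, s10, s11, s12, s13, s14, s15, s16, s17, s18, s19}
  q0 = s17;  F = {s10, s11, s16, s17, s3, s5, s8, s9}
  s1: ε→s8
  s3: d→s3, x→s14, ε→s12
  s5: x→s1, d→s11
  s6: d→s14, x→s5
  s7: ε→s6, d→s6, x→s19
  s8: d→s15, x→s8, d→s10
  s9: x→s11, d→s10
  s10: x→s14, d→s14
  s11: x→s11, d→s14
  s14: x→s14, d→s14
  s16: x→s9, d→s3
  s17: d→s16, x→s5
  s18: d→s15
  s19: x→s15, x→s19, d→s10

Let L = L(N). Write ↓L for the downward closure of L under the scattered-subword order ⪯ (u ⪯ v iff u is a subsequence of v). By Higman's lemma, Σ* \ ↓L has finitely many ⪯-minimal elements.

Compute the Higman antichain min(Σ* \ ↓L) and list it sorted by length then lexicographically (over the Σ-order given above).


A = [xdd, ddx, xxdx, dxxd].

|Q|=20, |F|=8, |δ|=30 (3 ε).
min D↑ (9 st, q0=0, F={8}): 0:x→1,d→2 1:x→3,d→4 2:x→5,d→6 3:x→3,d→7 4:x→4,d→8 5:x→4,d→7 6:x→8,d→6 7:x→8,d→8 8:x→8,d→8 (ε-aug+det+¬).
'xdd': run [12, 8, 4, 1] end={s14} — reject; 3/3 del acc.
'ddx': N↓-sim [12, 8, 4, 1] end={s14} rej; 3/3 del acc.
'xxdx': run [12, 8, 6, 3, 1] end={s14} — reject; 4/4 deletions ∈↓L.
'dxxd': N↓-sim [12, 8, 4, 2, 1] end={s14} rej; 4/4 del acc.
4 minimals (antichain).


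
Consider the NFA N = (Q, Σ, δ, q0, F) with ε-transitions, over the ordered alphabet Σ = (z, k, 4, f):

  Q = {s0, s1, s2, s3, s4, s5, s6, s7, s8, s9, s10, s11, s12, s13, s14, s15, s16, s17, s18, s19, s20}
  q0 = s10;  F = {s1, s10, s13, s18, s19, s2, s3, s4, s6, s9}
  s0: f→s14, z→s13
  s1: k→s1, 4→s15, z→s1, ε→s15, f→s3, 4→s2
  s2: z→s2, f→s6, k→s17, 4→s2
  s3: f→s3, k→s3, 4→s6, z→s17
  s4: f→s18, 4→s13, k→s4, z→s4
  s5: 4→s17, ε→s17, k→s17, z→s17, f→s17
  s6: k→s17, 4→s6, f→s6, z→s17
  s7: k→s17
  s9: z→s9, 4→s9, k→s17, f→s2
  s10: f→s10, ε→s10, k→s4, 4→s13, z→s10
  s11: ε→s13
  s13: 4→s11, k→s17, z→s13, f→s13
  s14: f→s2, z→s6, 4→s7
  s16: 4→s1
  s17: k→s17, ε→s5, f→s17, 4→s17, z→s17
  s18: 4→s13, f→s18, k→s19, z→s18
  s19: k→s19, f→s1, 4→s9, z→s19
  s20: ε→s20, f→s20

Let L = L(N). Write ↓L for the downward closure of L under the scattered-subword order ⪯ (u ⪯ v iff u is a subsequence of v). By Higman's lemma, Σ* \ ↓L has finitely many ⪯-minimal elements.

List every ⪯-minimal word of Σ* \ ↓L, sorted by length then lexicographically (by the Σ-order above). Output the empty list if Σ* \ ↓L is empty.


|Q|=21, |F|=10, |δ|=63 (6 ε).
min D↑ (11 st, q0=0, F={4}): 0:z→0,k→1,4→2,f→0 1:z→1,k→1,4→2,f→3 2:z→2,k→4,4→2,f→2 3:z→3,k→5,4→2,f→3 4:z→4,k→4,4→4,f→4 5:z→5,k→5,4→6,f→7 6:z→6,k→4,4→6,f→8 7:z→7,k→7,4→8,f→9 8:z→8,k→4,4→8,f→10 9:z→4,k→9,4→10,f→9 10:z→4,k→4,4→10,f→10.
'4k': |S_i|=[14, 8, 2] end={s17,s5} rej; 2/2 del acc.
'kfkffz': |S_i|=[14, 13, 12, 9, 7, 4, 2] end={s17,s5} rej; 6/6 single-dels accept.
2 obstructions.

min(Σ*\↓L) = [4k, kfkffz].
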